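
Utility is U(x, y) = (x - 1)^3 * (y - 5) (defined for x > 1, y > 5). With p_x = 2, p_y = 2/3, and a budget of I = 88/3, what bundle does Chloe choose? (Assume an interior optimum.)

MU_x = 3·(x−1)^2·(y−5), MU_y = (x−1)^3.
MRS = (3/1)·(y−5)/(x−1).
Tangency: set MRS = p_x/p_y = 2/(2/3) = 3.
So (3/1)·(y − 5)/(x − 1) = 3, i.e. (y − 5) = (x − 1).
Rewrite the budget in excess-of-subsistence terms: 2·(x − 1) + (2/3)·(y − 5) = 88/3 − 2·1 − (2/3)·5 = 24.
Substituting, (8/3)·(x − 1) = 24, so x − 1 = 9 and x* = 10.
Then y − 5 = 9, so y* = 14.

x* = 10, y* = 14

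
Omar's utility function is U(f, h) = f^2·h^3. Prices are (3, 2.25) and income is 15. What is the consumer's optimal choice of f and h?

f* = 2, h* = 4

MU_f = 2·f·h^3 and MU_h = 3·f^2·h^2.
MRS = MU_f/MU_h = (2/3)·h/f.
Tangency: set MRS = p_f/p_h = 3/2.25 = 4/3.
So (2/3)·h/f = 4/3, i.e. h = 2·f.
Substitute into the budget 3·f + 2.25·h = 15: 7.5·f = 15, so f* = 2.
Then h* = 2·2 = 4.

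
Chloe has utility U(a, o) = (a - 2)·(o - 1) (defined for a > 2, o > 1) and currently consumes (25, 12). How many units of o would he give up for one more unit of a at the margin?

MU_a = (o−1), MU_o = (a−2).
MRS = (o−1)/(a−2).
At (25, 12): MRS = 11/23.
So at (25, 12) the consumer would give up 11/23 units of o for one more unit of a.

MRS = 11/23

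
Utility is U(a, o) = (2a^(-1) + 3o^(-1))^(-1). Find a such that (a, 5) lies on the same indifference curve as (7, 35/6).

a = 10

U depends on (a, o) only through S = 2a^(-1) + 3o^(-1), so equal utility means equal S. At (7, 35/6): S = 0.8.
With o = 5: 3·5^(-1) = 0.6, so 2a^(-1) = 0.8 − 0.6 = 0.2, i.e. a^(-1) = 0.1.
Hence a = 1/0.1 = 10.
Check: U(10, 5) = 1.25.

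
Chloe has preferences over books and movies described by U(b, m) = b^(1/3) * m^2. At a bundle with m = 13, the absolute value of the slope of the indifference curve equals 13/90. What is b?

b = 15

MU_b = 1/3·b^(-2/3)·m^2 and MU_m = 2·b^(1/3)·m.
MRS = MU_b/MU_m = (1/6)·m/b.
Substitute m = 13: MRS = (13/6)/b. Setting (13/6)/b = 13/90 gives b = (13/6)/(13/90) = 15.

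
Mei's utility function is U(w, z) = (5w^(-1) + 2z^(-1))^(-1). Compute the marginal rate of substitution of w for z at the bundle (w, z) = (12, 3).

MRS = 5/32

For CES with ρ = -1, MRS = (5/2)·(z/w)^2.
At (12, 3): MRS = 5/32.
The indifference curve has slope −5/32 at this bundle.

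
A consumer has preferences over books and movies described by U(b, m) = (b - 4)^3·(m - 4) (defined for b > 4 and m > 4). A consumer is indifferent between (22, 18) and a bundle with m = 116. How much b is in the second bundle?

b = 13

U(22, 18) = 81648.
Set U(b, 116) = 81648 and solve.
With m = 116: (116 − 4) = 112, so (b − 4)^3 = 81648/112 = 729.
Taking the cube root (with b > 4): b − 4 = 9, so b = 13.
Check: U(13, 116) = 81648.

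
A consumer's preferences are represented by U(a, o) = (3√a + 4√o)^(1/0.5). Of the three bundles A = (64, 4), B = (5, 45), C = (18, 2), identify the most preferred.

Bundle B

Evaluate utility at each bundle:
U(A) = 1024.000.
U(B) = 1125.000.
U(C) = 338.000.
Highest utility is B, so B ≻ A ≻ C.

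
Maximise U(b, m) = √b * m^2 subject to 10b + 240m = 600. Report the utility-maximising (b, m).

MU_b = 0.5·b^(-0.5)·m^2 and MU_m = 2·√b·m.
MRS = MU_b/MU_m = (0.25)·m/b.
Tangency: set MRS = p_b/p_m = 10/240 = 1/24.
So (0.25)·m/b = 1/24, i.e. m = (1/6)·b.
Substitute into the budget 10·b + 240·m = 600: 50·b = 600, so b* = 12.
Then m* = (1/6)·12 = 2.

b* = 12, m* = 2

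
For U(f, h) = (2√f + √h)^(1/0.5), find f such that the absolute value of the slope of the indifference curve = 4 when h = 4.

For CES with ρ = 0.5, MRS = (2/1)·√(h/f).
Setting (2/1)·√(4/f) = 4 gives √(4/f) = 2, so 4/f = 4 and f = 1.

f = 1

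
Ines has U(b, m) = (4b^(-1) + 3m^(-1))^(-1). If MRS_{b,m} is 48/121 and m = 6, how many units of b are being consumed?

For CES with ρ = -1, MRS = (4/3)·(m/b)^2.
Setting (4/3)·(6/b)^2 = 48/121 gives (6/b)^2 = 36/121, so 6/b = 6/11 and b = 11.

b = 11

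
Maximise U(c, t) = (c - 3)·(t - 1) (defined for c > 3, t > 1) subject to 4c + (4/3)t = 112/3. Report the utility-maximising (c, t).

c* = 6, t* = 10

MU_c = (t−1), MU_t = (c−3).
MRS = (t−1)/(c−3).
Tangency: set MRS = p_c/p_t = 4/(4/3) = 3.
So (t − 1)/(c − 3) = 3, i.e. (t − 1) = 3·(c − 3).
Rewrite the budget in excess-of-subsistence terms: 4·(c − 3) + (4/3)·(t − 1) = 112/3 − 4·3 − (4/3)·1 = 24.
Substituting, 8·(c − 3) = 24, so c − 3 = 3 and c* = 6.
Then t − 1 = 3·3 = 9, so t* = 10.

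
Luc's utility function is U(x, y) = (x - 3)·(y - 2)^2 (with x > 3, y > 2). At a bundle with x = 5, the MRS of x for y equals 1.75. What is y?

y = 9

MU_x = (y−2)^2, MU_y = 2·(x−3)·(y−2).
MRS = (1/2)·(y−2)/(x−3).
Substitute x = 5: MRS = (y − 2)/4. Setting this equal to 1.75 gives y − 2 = 1.75·4 = 7, so y = 9.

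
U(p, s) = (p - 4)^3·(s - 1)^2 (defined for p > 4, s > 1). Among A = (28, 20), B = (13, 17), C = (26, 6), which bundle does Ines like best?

Bundle A

Evaluate utility at each bundle:
U(A) = 4990464.
U(B) = 186624.
U(C) = 266200.
Highest utility is A, so A ≻ C ≻ B.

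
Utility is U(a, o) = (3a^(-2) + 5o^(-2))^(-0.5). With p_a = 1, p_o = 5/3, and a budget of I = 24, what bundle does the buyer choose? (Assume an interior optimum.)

For CES with ρ = -2, MRS = (3/5)·(o/a)^3.
Tangency: set MRS = p_a/p_o = 1/(5/3) = 0.6.
So (o/a)^3 = 1; taking the cube root, o/a = 1, i.e. o = a.
Substitute into the budget 1·a + (5/3)·o = 24: (8/3)·a = 24, so a* = 9 and o* = 9.

a* = 9, o* = 9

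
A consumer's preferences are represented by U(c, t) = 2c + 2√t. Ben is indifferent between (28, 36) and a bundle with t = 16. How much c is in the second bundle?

c = 30

U(28, 36) = 68.
Set U(c, 16) = 68 and solve.
With t = 16: √16 = 4, so 2c = 68 − 2·4 = 60 and c = 30.
Check: U(30, 16) = 68.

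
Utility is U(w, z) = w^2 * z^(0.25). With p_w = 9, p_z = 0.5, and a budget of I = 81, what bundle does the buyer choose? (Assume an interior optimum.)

w* = 8, z* = 18

MU_w = 2·w·z^(0.25) and MU_z = 0.25·w^2·z^(-0.75).
MRS = MU_w/MU_z = (8)·z/w.
Tangency: set MRS = p_w/p_z = 9/0.5 = 18.
So (8)·z/w = 18, i.e. z = 2.25·w.
Substitute into the budget 9·w + 0.5·z = 81: 10.125·w = 81, so w* = 8.
Then z* = 2.25·8 = 18.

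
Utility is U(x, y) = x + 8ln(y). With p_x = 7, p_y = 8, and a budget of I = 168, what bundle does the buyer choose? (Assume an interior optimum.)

MU_x = 1, MU_y = 8/y.
MRS = 1 ÷ (8/y).
Tangency: set MRS = p_x/p_y = 7/8 = 0.875.
MRS depends only on y: 0.125·y = 0.875 ⇒ y* = 0.875/0.125 = 7.
From the budget, 7·x = 168 − 8·7 = 112, so x* = 16.

x* = 16, y* = 7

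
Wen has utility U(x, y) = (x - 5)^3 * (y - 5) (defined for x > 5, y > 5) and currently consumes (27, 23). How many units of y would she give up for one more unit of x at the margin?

MRS = 27/11

MU_x = 3·(x−5)^2·(y−5), MU_y = (x−5)^3.
MRS = (3/1)·(y−5)/(x−5).
At (27, 23): MRS = 27/11.
The indifference curve has slope −27/11 at this bundle.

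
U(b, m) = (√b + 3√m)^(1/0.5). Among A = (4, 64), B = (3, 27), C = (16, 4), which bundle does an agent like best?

Evaluate utility at each bundle:
U(A) = 676.000.
U(B) = 300.000.
U(C) = 100.000.
Highest utility is A, so A ≻ B ≻ C.

Bundle A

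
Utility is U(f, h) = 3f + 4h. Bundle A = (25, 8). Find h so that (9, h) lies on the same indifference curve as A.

h = 20

U(25, 8) = 107.
Set U(9, h) = 107 and solve.
3·9 + 4h = 107 ⇒ 4h = 80 ⇒ h = 20.
Check: U(9, 20) = 107.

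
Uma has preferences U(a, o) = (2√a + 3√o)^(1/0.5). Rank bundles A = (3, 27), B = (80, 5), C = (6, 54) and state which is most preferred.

Evaluate utility at each bundle:
U(A) = 363.000.
U(B) = 605.000.
U(C) = 726.000.
Highest utility is C, so C ≻ B ≻ A.

Bundle C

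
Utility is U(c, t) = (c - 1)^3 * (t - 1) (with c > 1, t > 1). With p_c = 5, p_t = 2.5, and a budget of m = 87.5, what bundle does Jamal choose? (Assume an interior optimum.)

MU_c = 3·(c−1)^2·(t−1), MU_t = (c−1)^3.
MRS = (3/1)·(t−1)/(c−1).
Tangency: set MRS = p_c/p_t = 5/2.5 = 2.
So (3/1)·(t − 1)/(c − 1) = 2, i.e. (t − 1) = (2/3)·(c − 1).
Rewrite the budget in excess-of-subsistence terms: 5·(c − 1) + 2.5·(t − 1) = 87.5 − 5·1 − 2.5·1 = 80.
Substituting, (20/3)·(c − 1) = 80, so c − 1 = 12 and c* = 13.
Then t − 1 = (2/3)·12 = 8, so t* = 9.

c* = 13, t* = 9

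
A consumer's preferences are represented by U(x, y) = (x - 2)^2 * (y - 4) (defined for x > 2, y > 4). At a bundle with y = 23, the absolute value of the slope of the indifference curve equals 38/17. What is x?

x = 19

MU_x = 2·(x−2)·(y−4), MU_y = (x−2)^2.
MRS = (2/1)·(y−4)/(x−2).
Substitute y = 23: MRS = 38/(x − 2). Setting this equal to 38/17 gives x − 2 = 38/(38/17) = 17, so x = 19.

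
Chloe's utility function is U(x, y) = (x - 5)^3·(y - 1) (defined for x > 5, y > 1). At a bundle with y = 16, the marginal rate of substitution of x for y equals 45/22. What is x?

MU_x = 3·(x−5)^2·(y−1), MU_y = (x−5)^3.
MRS = (3/1)·(y−1)/(x−5).
Substitute y = 16: MRS = 45/(x − 5). Setting this equal to 45/22 gives x − 5 = 45/(45/22) = 22, so x = 27.

x = 27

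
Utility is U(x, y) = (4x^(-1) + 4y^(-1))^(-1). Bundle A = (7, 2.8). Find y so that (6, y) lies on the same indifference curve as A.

U depends on (x, y) only through S = 4x^(-1) + 4y^(-1), so equal utility means equal S. At (7, 2.8): S = 2.
With x = 6: 4·6^(-1) = 2/3, so 4y^(-1) = 2 − 2/3 = 4/3, i.e. y^(-1) = 1/3.
Hence y = 1/(1/3) = 3.
Check: U(6, 3) = 0.5.

y = 3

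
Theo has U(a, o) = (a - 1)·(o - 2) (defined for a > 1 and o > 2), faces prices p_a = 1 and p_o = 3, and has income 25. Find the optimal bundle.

MU_a = (o−2), MU_o = (a−1).
MRS = (o−2)/(a−1).
Tangency: set MRS = p_a/p_o = 1/3.
So (o − 2)/(a − 1) = 1/3, i.e. (o − 2) = (1/3)·(a − 1).
Rewrite the budget in excess-of-subsistence terms: 1·(a − 1) + 3·(o − 2) = 25 − 1·1 − 3·2 = 18.
Substituting, 2·(a − 1) = 18, so a − 1 = 9 and a* = 10.
Then o − 2 = (1/3)·9 = 3, so o* = 5.

a* = 10, o* = 5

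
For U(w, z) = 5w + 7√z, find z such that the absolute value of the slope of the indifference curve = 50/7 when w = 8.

z = 25

MU_w = 5, MU_z = 7/(2√z).
MRS = 5 ÷ (7/(2√z)).
MRS depends only on z: (10/7)·√z = 50/7 ⇒ √z = (50/7)/(10/7) = 5 ⇒ z = 25.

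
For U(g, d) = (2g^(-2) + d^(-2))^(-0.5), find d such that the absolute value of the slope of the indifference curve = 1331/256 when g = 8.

For CES with ρ = -2, MRS = (2/1)·(d/g)^3.
Setting (2/1)·(d/8)^3 = 1331/256 gives (d/8)^3 = 1331/512, so d/8 = 1.375 and d = 11.

d = 11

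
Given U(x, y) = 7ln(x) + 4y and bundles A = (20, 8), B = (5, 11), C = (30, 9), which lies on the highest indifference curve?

Bundle C

Evaluate utility at each bundle:
U(A) = 52.970.
U(B) = 55.266.
U(C) = 59.808.
Highest utility is C, so C ≻ B ≻ A.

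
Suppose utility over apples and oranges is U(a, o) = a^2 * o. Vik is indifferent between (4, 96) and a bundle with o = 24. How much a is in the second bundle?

a = 8

U(4, 96) = 1536.
Set U(a, 24) = 1536 and solve.
With o = 24: a^2 = 1536/24 = 64; taking the square root, a = 8.
Check: U(8, 24) = 1536.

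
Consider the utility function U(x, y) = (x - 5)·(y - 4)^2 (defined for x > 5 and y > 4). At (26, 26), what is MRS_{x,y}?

MU_x = (y−4)^2, MU_y = 2·(x−5)·(y−4).
MRS = (1/2)·(y−4)/(x−5).
At (26, 26): MRS = 11/21.
The indifference curve has slope −11/21 at this bundle.

MRS = 11/21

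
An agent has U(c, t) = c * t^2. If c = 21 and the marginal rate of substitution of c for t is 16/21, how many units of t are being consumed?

MU_c = t^2 and MU_t = 2·c·t.
MRS = MU_c/MU_t = (1/2)·t/c.
Substitute c = 21: MRS = t/42. Setting t/42 = 16/21 gives t = (16/21)·42 = 32.

t = 32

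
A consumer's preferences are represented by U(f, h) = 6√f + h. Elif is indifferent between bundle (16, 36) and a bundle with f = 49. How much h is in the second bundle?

h = 18

U(16, 36) = 60.
Set U(49, h) = 60 and solve.
With f = 49: √49 = 7, so h = 60 − 6·7 = 18.
Check: U(49, 18) = 60.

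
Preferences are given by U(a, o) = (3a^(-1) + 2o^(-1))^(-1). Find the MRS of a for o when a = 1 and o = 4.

MRS = 24

For CES with ρ = -1, MRS = (3/2)·(o/a)^2.
At (1, 4): MRS = 24.
So at (1, 4) the consumer would give up 24 units of o for one more unit of a.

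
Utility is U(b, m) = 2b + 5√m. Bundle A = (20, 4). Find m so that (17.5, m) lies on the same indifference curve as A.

m = 9

U(20, 4) = 50.
Set U(17.5, m) = 50 and solve.
With b = 17.5: 5√m = 50 − 2·17.5 = 15, so √m = 3 and m = 9.
Check: U(17.5, 9) = 50.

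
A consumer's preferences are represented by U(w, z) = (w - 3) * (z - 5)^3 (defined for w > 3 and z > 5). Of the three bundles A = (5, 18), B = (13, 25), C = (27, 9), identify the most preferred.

Evaluate utility at each bundle:
U(A) = 4394.
U(B) = 80000.
U(C) = 1536.
Highest utility is B, so B ≻ A ≻ C.

Bundle B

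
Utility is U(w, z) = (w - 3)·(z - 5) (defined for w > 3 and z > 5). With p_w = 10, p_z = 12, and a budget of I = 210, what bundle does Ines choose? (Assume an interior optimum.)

w* = 9, z* = 10

MU_w = (z−5), MU_z = (w−3).
MRS = (z−5)/(w−3).
Tangency: set MRS = p_w/p_z = 10/12 = 5/6.
So (z − 5)/(w − 3) = 5/6, i.e. (z − 5) = (5/6)·(w − 3).
Rewrite the budget in excess-of-subsistence terms: 10·(w − 3) + 12·(z − 5) = 210 − 10·3 − 12·5 = 120.
Substituting, 20·(w − 3) = 120, so w − 3 = 6 and w* = 9.
Then z − 5 = (5/6)·6 = 5, so z* = 10.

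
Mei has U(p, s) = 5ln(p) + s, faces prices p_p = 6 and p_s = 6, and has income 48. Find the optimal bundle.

MU_p = 5/p, MU_s = 1.
MRS = 5/p ÷ 1.
Tangency: set MRS = p_p/p_s = 6/6 = 1.
MRS depends only on p: 5/p = 1 ⇒ p* = 5/1 = 5.
From the budget, 6·s = 48 − 6·5 = 18, so s* = 3.

p* = 5, s* = 3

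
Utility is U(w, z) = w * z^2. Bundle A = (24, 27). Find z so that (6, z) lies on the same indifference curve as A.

U(24, 27) = 17496.
Set U(6, z) = 17496 and solve.
With w = 6: z^2 = 17496/6 = 2916; taking the square root, z = 54.
Check: U(6, 54) = 17496.

z = 54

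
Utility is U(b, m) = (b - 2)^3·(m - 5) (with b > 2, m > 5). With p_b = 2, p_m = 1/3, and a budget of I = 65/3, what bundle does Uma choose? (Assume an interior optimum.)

b* = 8, m* = 17

MU_b = 3·(b−2)^2·(m−5), MU_m = (b−2)^3.
MRS = (3/1)·(m−5)/(b−2).
Tangency: set MRS = p_b/p_m = 2/(1/3) = 6.
So (3/1)·(m − 5)/(b − 2) = 6, i.e. (m − 5) = 2·(b − 2).
Rewrite the budget in excess-of-subsistence terms: 2·(b − 2) + (1/3)·(m − 5) = 65/3 − 2·2 − (1/3)·5 = 16.
Substituting, (8/3)·(b − 2) = 16, so b − 2 = 6 and b* = 8.
Then m − 5 = 2·6 = 12, so m* = 17.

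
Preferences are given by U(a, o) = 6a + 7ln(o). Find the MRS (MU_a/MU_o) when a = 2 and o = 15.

MRS = 90/7

MU_a = 6, MU_o = 7/o.
MRS = 6 ÷ (7/o).
At (2, 15): MRS = 90/7.
The indifference curve has slope −90/7 at this bundle.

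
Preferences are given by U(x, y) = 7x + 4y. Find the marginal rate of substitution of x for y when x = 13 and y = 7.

MU_x = 7, MU_y = 4, so MRS = 7/4 = 1.75 at every bundle.
At (13, 7): MRS = 1.75.
The indifference curve has slope −1.75 at this bundle.

MRS = 1.75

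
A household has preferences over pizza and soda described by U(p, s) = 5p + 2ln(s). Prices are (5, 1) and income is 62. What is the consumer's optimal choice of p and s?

MU_p = 5, MU_s = 2/s.
MRS = 5 ÷ (2/s).
Tangency: set MRS = p_p/p_s = 5/1 = 5.
MRS depends only on s: 2.5·s = 5 ⇒ s* = 5/2.5 = 2.
From the budget, 5·p = 62 − 1·2 = 60, so p* = 12.

p* = 12, s* = 2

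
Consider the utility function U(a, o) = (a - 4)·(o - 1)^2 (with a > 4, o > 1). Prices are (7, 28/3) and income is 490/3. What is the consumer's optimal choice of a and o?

a* = 10, o* = 10

MU_a = (o−1)^2, MU_o = 2·(a−4)·(o−1).
MRS = (1/2)·(o−1)/(a−4).
Tangency: set MRS = p_a/p_o = 7/(28/3) = 0.75.
So (1/2)·(o − 1)/(a − 4) = 0.75, i.e. (o − 1) = 1.5·(a − 4).
Rewrite the budget in excess-of-subsistence terms: 7·(a − 4) + (28/3)·(o − 1) = 490/3 − 7·4 − (28/3)·1 = 126.
Substituting, 21·(a − 4) = 126, so a − 4 = 6 and a* = 10.
Then o − 1 = 1.5·6 = 9, so o* = 10.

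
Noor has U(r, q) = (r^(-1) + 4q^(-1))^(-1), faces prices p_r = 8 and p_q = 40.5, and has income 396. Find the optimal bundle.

For CES with ρ = -1, MRS = (1/4)·(q/r)^2.
Tangency: set MRS = p_r/p_q = 8/40.5 = 16/81.
So (q/r)^2 = 64/81; taking the square root, q/r = 8/9, i.e. q = (8/9)·r.
Substitute into the budget 8·r + 40.5·q = 396: 44·r = 396, so r* = 9 and q* = (8/9)·9 = 8.

r* = 9, q* = 8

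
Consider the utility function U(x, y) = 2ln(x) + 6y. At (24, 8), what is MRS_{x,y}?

MU_x = 2/x, MU_y = 6.
MRS = 2/x ÷ 6.
At (24, 8): MRS = 1/72.
That is, one extra unit of x is worth 1/72 units of y at the margin.

MRS = 1/72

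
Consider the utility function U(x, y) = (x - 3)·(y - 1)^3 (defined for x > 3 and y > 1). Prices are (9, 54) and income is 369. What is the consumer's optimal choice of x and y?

MU_x = (y−1)^3, MU_y = 3·(x−3)·(y−1)^2.
MRS = (1/3)·(y−1)/(x−3).
Tangency: set MRS = p_x/p_y = 9/54 = 1/6.
So (1/3)·(y − 1)/(x − 3) = 1/6, i.e. (y − 1) = 0.5·(x − 3).
Rewrite the budget in excess-of-subsistence terms: 9·(x − 3) + 54·(y − 1) = 369 − 9·3 − 54·1 = 288.
Substituting, 36·(x − 3) = 288, so x − 3 = 8 and x* = 11.
Then y − 1 = 0.5·8 = 4, so y* = 5.

x* = 11, y* = 5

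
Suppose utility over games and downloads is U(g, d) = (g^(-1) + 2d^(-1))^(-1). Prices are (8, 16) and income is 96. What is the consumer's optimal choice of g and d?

g* = 4, d* = 4

For CES with ρ = -1, MRS = (1/2)·(d/g)^2.
Tangency: set MRS = p_g/p_d = 8/16 = 0.5.
So (d/g)^2 = 1; taking the square root, d/g = 1, i.e. d = g.
Substitute into the budget 8·g + 16·d = 96: 24·g = 96, so g* = 4 and d* = 4.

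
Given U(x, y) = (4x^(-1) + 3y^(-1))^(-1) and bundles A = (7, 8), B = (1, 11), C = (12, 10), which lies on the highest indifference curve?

Bundle C

Evaluate utility at each bundle:
U(A) = 1.057.
U(B) = 0.234.
U(C) = 1.579.
Highest utility is C, so C ≻ A ≻ B.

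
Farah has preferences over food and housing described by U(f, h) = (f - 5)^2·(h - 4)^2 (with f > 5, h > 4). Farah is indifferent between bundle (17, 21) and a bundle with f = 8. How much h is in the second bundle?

h = 72

U(17, 21) = 41616.
Set U(8, h) = 41616 and solve.
With f = 8: (8 − 5)^2 = 9, so (h − 4)^2 = 41616/9 = 4624.
Taking the square root (with h > 4): h − 4 = 68, so h = 72.
Check: U(8, 72) = 41616.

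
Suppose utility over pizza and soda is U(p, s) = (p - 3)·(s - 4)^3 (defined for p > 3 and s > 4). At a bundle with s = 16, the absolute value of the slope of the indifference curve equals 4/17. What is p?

p = 20

MU_p = (s−4)^3, MU_s = 3·(p−3)·(s−4)^2.
MRS = (1/3)·(s−4)/(p−3).
Substitute s = 16: MRS = 4/(p − 3). Setting this equal to 4/17 gives p − 3 = 4/(4/17) = 17, so p = 20.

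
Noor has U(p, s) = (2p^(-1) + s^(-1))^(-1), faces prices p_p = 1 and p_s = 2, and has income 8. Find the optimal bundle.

p* = 4, s* = 2

For CES with ρ = -1, MRS = (2/1)·(s/p)^2.
Tangency: set MRS = p_p/p_s = 1/2 = 0.5.
So (s/p)^2 = 0.25; taking the square root, s/p = 0.5, i.e. s = 0.5·p.
Substitute into the budget 1·p + 2·s = 8: 2·p = 8, so p* = 4 and s* = 0.5·4 = 2.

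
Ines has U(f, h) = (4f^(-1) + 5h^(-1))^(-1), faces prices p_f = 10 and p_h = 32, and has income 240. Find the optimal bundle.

f* = 8, h* = 5

For CES with ρ = -1, MRS = (4/5)·(h/f)^2.
Tangency: set MRS = p_f/p_h = 10/32 = 5/16.
So (h/f)^2 = 25/64; taking the square root, h/f = 0.625, i.e. h = 0.625·f.
Substitute into the budget 10·f + 32·h = 240: 30·f = 240, so f* = 8 and h* = 0.625·8 = 5.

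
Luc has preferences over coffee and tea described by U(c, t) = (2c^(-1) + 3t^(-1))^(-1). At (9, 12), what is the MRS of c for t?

For CES with ρ = -1, MRS = (2/3)·(t/c)^2.
At (9, 12): MRS = 32/27.
So at (9, 12) the consumer would give up 32/27 units of t for one more unit of c.

MRS = 32/27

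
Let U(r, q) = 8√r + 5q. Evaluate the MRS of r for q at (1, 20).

MRS = 0.8

MU_r = 8/(2√r), MU_q = 5.
MRS = 8/(2√r) ÷ 5.
At (1, 20): MRS = 0.8.
The indifference curve has slope −0.8 at this bundle.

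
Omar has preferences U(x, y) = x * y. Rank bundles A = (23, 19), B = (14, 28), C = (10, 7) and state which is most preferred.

Bundle A

Evaluate utility at each bundle:
U(A) = 437.
U(B) = 392.
U(C) = 70.
Highest utility is A, so A ≻ B ≻ C.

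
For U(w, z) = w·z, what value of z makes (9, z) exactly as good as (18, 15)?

z = 30

U(18, 15) = 270.
Set U(9, z) = 270 and solve.
With w = 9: z = 270/9 = 30.
Check: U(9, 30) = 270.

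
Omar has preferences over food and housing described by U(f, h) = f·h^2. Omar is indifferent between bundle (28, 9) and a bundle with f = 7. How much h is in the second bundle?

U(28, 9) = 2268.
Set U(7, h) = 2268 and solve.
With f = 7: h^2 = 2268/7 = 324; taking the square root, h = 18.
Check: U(7, 18) = 2268.

h = 18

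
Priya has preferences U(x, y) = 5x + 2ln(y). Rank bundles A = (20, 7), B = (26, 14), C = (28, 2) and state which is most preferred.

Evaluate utility at each bundle:
U(A) = 103.892.
U(B) = 135.278.
U(C) = 141.386.
Highest utility is C, so C ≻ B ≻ A.

Bundle C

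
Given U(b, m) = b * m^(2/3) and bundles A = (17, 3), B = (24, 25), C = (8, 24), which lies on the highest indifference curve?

Evaluate utility at each bundle:
U(A) = 35.361.
U(B) = 205.197.
U(C) = 66.563.
Highest utility is B, so B ≻ C ≻ A.

Bundle B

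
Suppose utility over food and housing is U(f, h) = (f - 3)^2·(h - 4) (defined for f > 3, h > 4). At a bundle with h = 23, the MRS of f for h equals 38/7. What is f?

f = 10

MU_f = 2·(f−3)·(h−4), MU_h = (f−3)^2.
MRS = (2/1)·(h−4)/(f−3).
Substitute h = 23: MRS = 38/(f − 3). Setting this equal to 38/7 gives f − 3 = 38/(38/7) = 7, so f = 10.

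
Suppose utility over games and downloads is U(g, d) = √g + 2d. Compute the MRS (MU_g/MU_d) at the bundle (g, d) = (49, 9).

MRS = 1/28

MU_g = 1/(2√g), MU_d = 2.
MRS = 1/(2√g) ÷ 2.
At (49, 9): MRS = 1/28.
The indifference curve has slope −1/28 at this bundle.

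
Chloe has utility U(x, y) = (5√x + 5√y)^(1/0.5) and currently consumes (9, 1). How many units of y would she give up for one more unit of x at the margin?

For CES with ρ = 0.5, MRS = √(y/x).
At (9, 1): MRS = 1/3.
The indifference curve has slope −1/3 at this bundle.

MRS = 1/3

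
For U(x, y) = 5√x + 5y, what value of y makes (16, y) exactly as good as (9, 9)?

U(9, 9) = 60.
Set U(16, y) = 60 and solve.
With x = 16: √16 = 4, so 5y = 60 − 5·4 = 40 and y = 8.
Check: U(16, 8) = 60.

y = 8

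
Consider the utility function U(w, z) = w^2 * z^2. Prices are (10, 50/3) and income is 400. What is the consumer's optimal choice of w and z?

w* = 20, z* = 12

MU_w = 2·w·z^2 and MU_z = 2·w^2·z.
MRS = MU_w/MU_z = z/w.
Tangency: set MRS = p_w/p_z = 10/(50/3) = 0.6.
So z/w = 0.6, i.e. z = 0.6·w.
Substitute into the budget 10·w + (50/3)·z = 400: 20·w = 400, so w* = 20.
Then z* = 0.6·20 = 12.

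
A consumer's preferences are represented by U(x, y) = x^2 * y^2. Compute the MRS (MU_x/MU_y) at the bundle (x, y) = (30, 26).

MU_x = 2·x·y^2 and MU_y = 2·x^2·y.
MRS = MU_x/MU_y = y/x.
At (30, 26): MRS = 13/15.
That is, one extra unit of x is worth 13/15 units of y at the margin.

MRS = 13/15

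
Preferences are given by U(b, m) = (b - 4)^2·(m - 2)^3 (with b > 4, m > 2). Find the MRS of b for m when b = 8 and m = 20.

MU_b = 2·(b−4)·(m−2)^3, MU_m = 3·(b−4)^2·(m−2)^2.
MRS = (2/3)·(m−2)/(b−4).
At (8, 20): MRS = 3.
The indifference curve has slope −3 at this bundle.

MRS = 3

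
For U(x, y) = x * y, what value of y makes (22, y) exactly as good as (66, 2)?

y = 6

U(66, 2) = 132.
Set U(22, y) = 132 and solve.
With x = 22: y = 132/22 = 6.
Check: U(22, 6) = 132.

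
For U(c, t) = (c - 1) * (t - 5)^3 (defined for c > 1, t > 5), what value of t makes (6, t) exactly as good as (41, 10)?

U(41, 10) = 5000.
Set U(6, t) = 5000 and solve.
With c = 6: (6 − 1) = 5, so (t − 5)^3 = 5000/5 = 1000.
Taking the cube root (with t > 5): t − 5 = 10, so t = 15.
Check: U(6, 15) = 5000.

t = 15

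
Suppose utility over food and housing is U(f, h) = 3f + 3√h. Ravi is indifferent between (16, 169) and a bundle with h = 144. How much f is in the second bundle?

f = 17

U(16, 169) = 87.
Set U(f, 144) = 87 and solve.
With h = 144: √144 = 12, so 3f = 87 − 3·12 = 51 and f = 17.
Check: U(17, 144) = 87.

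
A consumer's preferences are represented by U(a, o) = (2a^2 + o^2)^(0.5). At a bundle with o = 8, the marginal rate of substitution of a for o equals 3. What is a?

a = 12

For CES with ρ = 2, MRS = (2/1)·(o/a)^(-1).
Setting (2/1)·(8/a)^(-1) = 3 gives (8/a)^(-1) = 1.5, so 8/a = 2/3 and a = 12.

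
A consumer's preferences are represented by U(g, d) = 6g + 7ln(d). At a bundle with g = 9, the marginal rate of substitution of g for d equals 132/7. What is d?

MU_g = 6, MU_d = 7/d.
MRS = 6 ÷ (7/d).
MRS depends only on d: (6/7)·d = 132/7 ⇒ d = (132/7)/(6/7) = 22.

d = 22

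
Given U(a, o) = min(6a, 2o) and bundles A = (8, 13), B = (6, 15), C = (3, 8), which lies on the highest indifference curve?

Evaluate utility at each bundle:
U(A) = 26.
U(B) = 30.
U(C) = 16.
Highest utility is B, so B ≻ A ≻ C.

Bundle B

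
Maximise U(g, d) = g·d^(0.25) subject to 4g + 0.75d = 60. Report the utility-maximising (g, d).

MU_g = d^(0.25) and MU_d = 0.25·g·d^(-0.75).
MRS = MU_g/MU_d = (4)·d/g.
Tangency: set MRS = p_g/p_d = 4/0.75 = 16/3.
So (4)·d/g = 16/3, i.e. d = (4/3)·g.
Substitute into the budget 4·g + 0.75·d = 60: 5·g = 60, so g* = 12.
Then d* = (4/3)·12 = 16.

g* = 12, d* = 16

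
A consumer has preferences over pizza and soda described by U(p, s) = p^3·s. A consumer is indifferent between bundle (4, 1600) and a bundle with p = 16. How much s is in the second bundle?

U(4, 1600) = 102400.
Set U(16, s) = 102400 and solve.
With p = 16: 16^3 = 4096, so s = 102400/4096 = 25.
Check: U(16, 25) = 102400.

s = 25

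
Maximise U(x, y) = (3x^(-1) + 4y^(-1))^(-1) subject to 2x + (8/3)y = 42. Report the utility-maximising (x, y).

For CES with ρ = -1, MRS = (3/4)·(y/x)^2.
Tangency: set MRS = p_x/p_y = 2/(8/3) = 0.75.
So (y/x)^2 = 1; taking the square root, y/x = 1, i.e. y = x.
Substitute into the budget 2·x + (8/3)·y = 42: (14/3)·x = 42, so x* = 9 and y* = 9.

x* = 9, y* = 9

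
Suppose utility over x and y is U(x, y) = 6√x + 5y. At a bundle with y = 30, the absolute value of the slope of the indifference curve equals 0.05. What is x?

MU_x = 6/(2√x), MU_y = 5.
MRS = 6/(2√x) ÷ 5.
MRS depends only on x: 0.6/√x = 0.05 ⇒ √x = 0.6/0.05 = 12 ⇒ x = 144.

x = 144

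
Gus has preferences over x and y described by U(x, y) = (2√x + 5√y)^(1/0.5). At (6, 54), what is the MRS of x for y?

MRS = 1.2

For CES with ρ = 0.5, MRS = (2/5)·√(y/x).
At (6, 54): MRS = 1.2.
That is, one extra unit of x is worth 1.2 units of y at the margin.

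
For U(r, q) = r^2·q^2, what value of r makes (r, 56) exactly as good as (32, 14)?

U(32, 14) = 200704.
Set U(r, 56) = 200704 and solve.
With q = 56: 56^2 = 3136, so r^2 = 200704/3136 = 64; taking the square root, r = 8.
Check: U(8, 56) = 200704.

r = 8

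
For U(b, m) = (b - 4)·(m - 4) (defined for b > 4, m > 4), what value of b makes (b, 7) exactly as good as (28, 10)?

b = 52

U(28, 10) = 144.
Set U(b, 7) = 144 and solve.
With m = 7: (7 − 4) = 3, so (b − 4) = 144/3 = 48.
So b = 4 + 48 = 52.
Check: U(52, 7) = 144.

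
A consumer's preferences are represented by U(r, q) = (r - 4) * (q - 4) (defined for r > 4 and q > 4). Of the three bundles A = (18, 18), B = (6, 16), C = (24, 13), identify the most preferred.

Bundle A

Evaluate utility at each bundle:
U(A) = 196.
U(B) = 24.
U(C) = 180.
Highest utility is A, so A ≻ C ≻ B.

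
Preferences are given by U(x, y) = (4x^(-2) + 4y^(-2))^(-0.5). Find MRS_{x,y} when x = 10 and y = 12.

For CES with ρ = -2, MRS = (y/x)^3.
At (10, 12): MRS = 216/125.
The indifference curve has slope −216/125 at this bundle.

MRS = 216/125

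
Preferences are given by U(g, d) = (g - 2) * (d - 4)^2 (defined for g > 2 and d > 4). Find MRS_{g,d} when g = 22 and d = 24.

MRS = 0.5

MU_g = (d−4)^2, MU_d = 2·(g−2)·(d−4).
MRS = (1/2)·(d−4)/(g−2).
At (22, 24): MRS = 0.5.
That is, one extra unit of g is worth 0.5 units of d at the margin.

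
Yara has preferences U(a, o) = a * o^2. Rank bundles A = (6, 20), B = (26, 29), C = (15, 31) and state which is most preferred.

Evaluate utility at each bundle:
U(A) = 2400.
U(B) = 21866.
U(C) = 14415.
Highest utility is B, so B ≻ C ≻ A.

Bundle B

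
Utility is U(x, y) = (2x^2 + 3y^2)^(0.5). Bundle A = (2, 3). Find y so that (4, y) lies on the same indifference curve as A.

y = 1

U depends on (x, y) only through S = 2x^2 + 3y^2, so equal utility means equal S. At (2, 3): S = 35.
With x = 4: 2·4^2 = 32, so 3y^2 = 35 − 32 = 3, i.e. y^2 = 1.
Hence y = √1 = 1.
Check: U(4, 1) = 5.9161.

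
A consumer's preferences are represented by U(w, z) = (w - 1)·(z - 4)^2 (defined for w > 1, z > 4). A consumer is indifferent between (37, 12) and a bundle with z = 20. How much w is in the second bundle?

w = 10

U(37, 12) = 2304.
Set U(w, 20) = 2304 and solve.
With z = 20: (20 − 4)^2 = 256, so (w − 1) = 2304/256 = 9.
So w = 1 + 9 = 10.
Check: U(10, 20) = 2304.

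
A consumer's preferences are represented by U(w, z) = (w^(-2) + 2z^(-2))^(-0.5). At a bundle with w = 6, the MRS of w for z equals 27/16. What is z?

For CES with ρ = -2, MRS = (1/2)·(z/w)^3.
Setting (1/2)·(z/6)^3 = 27/16 gives (z/6)^3 = 3.375, so z/6 = 1.5 and z = 9.

z = 9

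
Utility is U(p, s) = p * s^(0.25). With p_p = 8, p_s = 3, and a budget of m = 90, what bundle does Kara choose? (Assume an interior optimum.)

p* = 9, s* = 6

MU_p = s^(0.25) and MU_s = 0.25·p·s^(-0.75).
MRS = MU_p/MU_s = (4)·s/p.
Tangency: set MRS = p_p/p_s = 8/3.
So (4)·s/p = 8/3, i.e. s = (2/3)·p.
Substitute into the budget 8·p + 3·s = 90: 10·p = 90, so p* = 9.
Then s* = (2/3)·9 = 6.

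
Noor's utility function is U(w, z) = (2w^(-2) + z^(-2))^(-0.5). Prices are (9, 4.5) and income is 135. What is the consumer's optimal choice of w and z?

w* = 10, z* = 10

For CES with ρ = -2, MRS = (2/1)·(z/w)^3.
Tangency: set MRS = p_w/p_z = 9/4.5 = 2.
So (z/w)^3 = 1; taking the cube root, z/w = 1, i.e. z = w.
Substitute into the budget 9·w + 4.5·z = 135: 13.5·w = 135, so w* = 10 and z* = 10.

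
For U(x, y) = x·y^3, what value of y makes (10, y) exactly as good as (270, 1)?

U(270, 1) = 270.
Set U(10, y) = 270 and solve.
With x = 10: y^3 = 270/10 = 27; taking the cube root, y = 3.
Check: U(10, 3) = 270.

y = 3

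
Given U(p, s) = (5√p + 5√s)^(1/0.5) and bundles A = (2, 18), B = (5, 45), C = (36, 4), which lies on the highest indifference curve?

Evaluate utility at each bundle:
U(A) = 800.000.
U(B) = 2000.000.
U(C) = 1600.000.
Highest utility is B, so B ≻ C ≻ A.

Bundle B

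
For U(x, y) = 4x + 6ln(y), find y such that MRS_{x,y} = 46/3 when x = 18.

y = 23

MU_x = 4, MU_y = 6/y.
MRS = 4 ÷ (6/y).
MRS depends only on y: (2/3)·y = 46/3 ⇒ y = (46/3)/(2/3) = 23.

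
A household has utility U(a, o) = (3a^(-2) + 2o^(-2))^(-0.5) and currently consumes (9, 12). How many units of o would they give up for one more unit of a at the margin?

For CES with ρ = -2, MRS = (3/2)·(o/a)^3.
At (9, 12): MRS = 32/9.
So at (9, 12) the consumer would give up 32/9 units of o for one more unit of a.

MRS = 32/9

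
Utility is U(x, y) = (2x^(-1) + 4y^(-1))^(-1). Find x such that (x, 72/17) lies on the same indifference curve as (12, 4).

U depends on (x, y) only through S = 2x^(-1) + 4y^(-1), so equal utility means equal S. At (12, 4): S = 7/6.
With y = 72/17: 4·(72/17)^(-1) = 17/18, so 2x^(-1) = 7/6 − 17/18 = 2/9, i.e. x^(-1) = 1/9.
Hence x = 1/(1/9) = 9.
Check: U(9, 72/17) = 0.8571.

x = 9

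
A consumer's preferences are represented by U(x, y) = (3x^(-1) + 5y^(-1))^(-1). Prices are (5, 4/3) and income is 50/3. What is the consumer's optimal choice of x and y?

For CES with ρ = -1, MRS = (3/5)·(y/x)^2.
Tangency: set MRS = p_x/p_y = 5/(4/3) = 3.75.
So (y/x)^2 = 6.25; taking the square root, y/x = 2.5, i.e. y = 2.5·x.
Substitute into the budget 5·x + (4/3)·y = 50/3: (25/3)·x = 50/3, so x* = 2 and y* = 2.5·2 = 5.

x* = 2, y* = 5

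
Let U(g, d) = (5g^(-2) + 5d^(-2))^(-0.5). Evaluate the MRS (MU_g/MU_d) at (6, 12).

MRS = 8

For CES with ρ = -2, MRS = (d/g)^3.
At (6, 12): MRS = 8.
That is, one extra unit of g is worth 8 units of d at the margin.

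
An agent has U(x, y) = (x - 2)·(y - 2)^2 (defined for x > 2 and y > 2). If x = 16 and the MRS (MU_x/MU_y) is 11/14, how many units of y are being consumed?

y = 24

MU_x = (y−2)^2, MU_y = 2·(x−2)·(y−2).
MRS = (1/2)·(y−2)/(x−2).
Substitute x = 16: MRS = (y − 2)/28. Setting this equal to 11/14 gives y − 2 = (11/14)·28 = 22, so y = 24.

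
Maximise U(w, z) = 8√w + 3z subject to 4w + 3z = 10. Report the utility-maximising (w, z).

MU_w = 8/(2√w), MU_z = 3.
MRS = 8/(2√w) ÷ 3.
Tangency: set MRS = p_w/p_z = 4/3.
MRS depends only on w: (4/3)/√w = 4/3 ⇒ √w = (4/3)/(4/3) = 1 ⇒ w* = 1.
From the budget, 3·z = 10 − 4·1 = 6, so z* = 2.

w* = 1, z* = 2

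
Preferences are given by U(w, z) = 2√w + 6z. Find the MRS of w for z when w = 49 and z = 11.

MU_w = 2/(2√w), MU_z = 6.
MRS = 2/(2√w) ÷ 6.
At (49, 11): MRS = 1/42.
The indifference curve has slope −1/42 at this bundle.

MRS = 1/42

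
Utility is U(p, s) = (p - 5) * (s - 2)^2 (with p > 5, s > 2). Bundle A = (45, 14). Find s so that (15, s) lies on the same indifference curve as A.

U(45, 14) = 5760.
Set U(15, s) = 5760 and solve.
With p = 15: (15 − 5) = 10, so (s − 2)^2 = 5760/10 = 576.
Taking the square root (with s > 2): s − 2 = 24, so s = 26.
Check: U(15, 26) = 5760.

s = 26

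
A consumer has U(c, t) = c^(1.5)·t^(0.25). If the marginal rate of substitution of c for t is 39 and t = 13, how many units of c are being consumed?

c = 2

MU_c = 1.5·√c·t^(0.25) and MU_t = 0.25·c^(1.5)·t^(-0.75).
MRS = MU_c/MU_t = (6)·t/c.
Substitute t = 13: MRS = 78/c. Setting 78/c = 39 gives c = 78/39 = 2.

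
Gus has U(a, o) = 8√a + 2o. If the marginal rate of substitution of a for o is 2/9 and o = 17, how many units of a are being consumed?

a = 81

MU_a = 8/(2√a), MU_o = 2.
MRS = 8/(2√a) ÷ 2.
MRS depends only on a: 2/√a = 2/9 ⇒ √a = 2/(2/9) = 9 ⇒ a = 81.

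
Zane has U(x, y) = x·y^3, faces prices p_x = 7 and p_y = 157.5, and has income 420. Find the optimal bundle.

MU_x = y^3 and MU_y = 3·x·y^2.
MRS = MU_x/MU_y = (1/3)·y/x.
Tangency: set MRS = p_x/p_y = 7/157.5 = 2/45.
So (1/3)·y/x = 2/45, i.e. y = (2/15)·x.
Substitute into the budget 7·x + 157.5·y = 420: 28·x = 420, so x* = 15.
Then y* = (2/15)·15 = 2.

x* = 15, y* = 2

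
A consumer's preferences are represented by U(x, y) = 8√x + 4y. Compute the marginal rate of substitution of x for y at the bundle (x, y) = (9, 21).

MU_x = 8/(2√x), MU_y = 4.
MRS = 8/(2√x) ÷ 4.
At (9, 21): MRS = 1/3.
So at (9, 21) the consumer would give up 1/3 units of y for one more unit of x.

MRS = 1/3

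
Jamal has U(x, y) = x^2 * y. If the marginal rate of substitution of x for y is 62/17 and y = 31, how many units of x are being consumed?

MU_x = 2·x·y and MU_y = x^2.
MRS = MU_x/MU_y = (2/1)·y/x.
Substitute y = 31: MRS = 62/x. Setting 62/x = 62/17 gives x = 62/(62/17) = 17.

x = 17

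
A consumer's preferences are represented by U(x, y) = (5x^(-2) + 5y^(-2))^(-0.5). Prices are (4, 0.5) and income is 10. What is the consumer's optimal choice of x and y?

x* = 2, y* = 4

For CES with ρ = -2, MRS = (y/x)^3.
Tangency: set MRS = p_x/p_y = 4/0.5 = 8.
So (y/x)^3 = 8; taking the cube root, y/x = 2, i.e. y = 2·x.
Substitute into the budget 4·x + 0.5·y = 10: 5·x = 10, so x* = 2 and y* = 2·2 = 4.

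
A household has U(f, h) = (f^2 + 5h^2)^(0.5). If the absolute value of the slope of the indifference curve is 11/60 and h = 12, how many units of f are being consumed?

For CES with ρ = 2, MRS = (1/5)·(h/f)^(-1).
Setting (1/5)·(12/f)^(-1) = 11/60 gives (12/f)^(-1) = 11/12, so 12/f = 12/11 and f = 11.

f = 11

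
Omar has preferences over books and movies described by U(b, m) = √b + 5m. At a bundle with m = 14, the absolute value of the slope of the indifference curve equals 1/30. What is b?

b = 9

MU_b = 1/(2√b), MU_m = 5.
MRS = 1/(2√b) ÷ 5.
MRS depends only on b: 0.1/√b = 1/30 ⇒ √b = 0.1/(1/30) = 3 ⇒ b = 9.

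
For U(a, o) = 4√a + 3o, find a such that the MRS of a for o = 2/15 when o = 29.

a = 25

MU_a = 4/(2√a), MU_o = 3.
MRS = 4/(2√a) ÷ 3.
MRS depends only on a: (2/3)/√a = 2/15 ⇒ √a = (2/3)/(2/15) = 5 ⇒ a = 25.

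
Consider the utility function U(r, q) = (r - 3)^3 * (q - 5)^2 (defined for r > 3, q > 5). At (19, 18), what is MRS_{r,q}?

MU_r = 3·(r−3)^2·(q−5)^2, MU_q = 2·(r−3)^3·(q−5).
MRS = (3/2)·(q−5)/(r−3).
At (19, 18): MRS = 39/32.
That is, one extra unit of r is worth 39/32 units of q at the margin.

MRS = 39/32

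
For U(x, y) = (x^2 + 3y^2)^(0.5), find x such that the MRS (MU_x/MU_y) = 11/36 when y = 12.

For CES with ρ = 2, MRS = (1/3)·(y/x)^(-1).
Setting (1/3)·(12/x)^(-1) = 11/36 gives (12/x)^(-1) = 11/12, so 12/x = 12/11 and x = 11.

x = 11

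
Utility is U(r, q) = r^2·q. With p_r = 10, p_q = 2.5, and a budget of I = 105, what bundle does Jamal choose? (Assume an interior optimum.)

r* = 7, q* = 14

MU_r = 2·r·q and MU_q = r^2.
MRS = MU_r/MU_q = (2/1)·q/r.
Tangency: set MRS = p_r/p_q = 10/2.5 = 4.
So (2/1)·q/r = 4, i.e. q = 2·r.
Substitute into the budget 10·r + 2.5·q = 105: 15·r = 105, so r* = 7.
Then q* = 2·7 = 14.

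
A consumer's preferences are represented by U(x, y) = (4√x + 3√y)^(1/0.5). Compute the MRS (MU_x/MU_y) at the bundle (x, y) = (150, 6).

MRS = 4/15

For CES with ρ = 0.5, MRS = (4/3)·√(y/x).
At (150, 6): MRS = 4/15.
That is, one extra unit of x is worth 4/15 units of y at the margin.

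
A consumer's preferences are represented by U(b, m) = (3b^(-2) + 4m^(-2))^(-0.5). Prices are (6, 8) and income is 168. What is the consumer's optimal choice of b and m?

For CES with ρ = -2, MRS = (3/4)·(m/b)^3.
Tangency: set MRS = p_b/p_m = 6/8 = 0.75.
So (m/b)^3 = 1; taking the cube root, m/b = 1, i.e. m = b.
Substitute into the budget 6·b + 8·m = 168: 14·b = 168, so b* = 12 and m* = 12.

b* = 12, m* = 12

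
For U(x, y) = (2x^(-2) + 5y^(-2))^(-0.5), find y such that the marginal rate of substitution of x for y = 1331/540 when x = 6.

For CES with ρ = -2, MRS = (2/5)·(y/x)^3.
Setting (2/5)·(y/6)^3 = 1331/540 gives (y/6)^3 = 1331/216, so y/6 = 11/6 and y = 11.

y = 11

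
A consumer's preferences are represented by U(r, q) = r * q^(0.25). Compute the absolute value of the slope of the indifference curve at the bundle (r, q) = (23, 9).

MRS = 36/23

MU_r = q^(0.25) and MU_q = 0.25·r·q^(-0.75).
MRS = MU_r/MU_q = (4)·q/r.
At (23, 9): MRS = 36/23.
The indifference curve has slope −36/23 at this bundle.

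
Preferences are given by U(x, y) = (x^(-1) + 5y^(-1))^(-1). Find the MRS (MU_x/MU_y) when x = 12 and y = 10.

MRS = 5/36

For CES with ρ = -1, MRS = (1/5)·(y/x)^2.
At (12, 10): MRS = 5/36.
So at (12, 10) the consumer would give up 5/36 units of y for one more unit of x.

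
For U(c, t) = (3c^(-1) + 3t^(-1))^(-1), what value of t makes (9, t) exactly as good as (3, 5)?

U depends on (c, t) only through S = 3c^(-1) + 3t^(-1), so equal utility means equal S. At (3, 5): S = 1.6.
With c = 9: 3·9^(-1) = 1/3, so 3t^(-1) = 1.6 − 1/3 = 19/15, i.e. t^(-1) = 19/45.
Hence t = 1/(19/45) = 45/19.
Check: U(9, 45/19) = 0.625.

t = 45/19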